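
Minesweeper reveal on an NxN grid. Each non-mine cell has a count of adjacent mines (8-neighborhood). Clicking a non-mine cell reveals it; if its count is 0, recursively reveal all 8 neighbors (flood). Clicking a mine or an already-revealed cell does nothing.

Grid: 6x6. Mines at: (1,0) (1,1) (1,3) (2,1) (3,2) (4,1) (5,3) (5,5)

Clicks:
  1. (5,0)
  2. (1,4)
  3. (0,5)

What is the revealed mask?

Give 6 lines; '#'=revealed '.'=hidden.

Answer: ....##
....##
...###
...###
...###
#.....

Derivation:
Click 1 (5,0) count=1: revealed 1 new [(5,0)] -> total=1
Click 2 (1,4) count=1: revealed 1 new [(1,4)] -> total=2
Click 3 (0,5) count=0: revealed 12 new [(0,4) (0,5) (1,5) (2,3) (2,4) (2,5) (3,3) (3,4) (3,5) (4,3) (4,4) (4,5)] -> total=14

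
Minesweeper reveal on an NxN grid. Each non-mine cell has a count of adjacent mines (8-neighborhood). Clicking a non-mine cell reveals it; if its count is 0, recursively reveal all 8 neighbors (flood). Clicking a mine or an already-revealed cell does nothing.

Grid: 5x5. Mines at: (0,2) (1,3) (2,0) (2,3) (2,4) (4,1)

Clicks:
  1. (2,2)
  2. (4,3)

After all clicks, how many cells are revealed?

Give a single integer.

Click 1 (2,2) count=2: revealed 1 new [(2,2)] -> total=1
Click 2 (4,3) count=0: revealed 6 new [(3,2) (3,3) (3,4) (4,2) (4,3) (4,4)] -> total=7

Answer: 7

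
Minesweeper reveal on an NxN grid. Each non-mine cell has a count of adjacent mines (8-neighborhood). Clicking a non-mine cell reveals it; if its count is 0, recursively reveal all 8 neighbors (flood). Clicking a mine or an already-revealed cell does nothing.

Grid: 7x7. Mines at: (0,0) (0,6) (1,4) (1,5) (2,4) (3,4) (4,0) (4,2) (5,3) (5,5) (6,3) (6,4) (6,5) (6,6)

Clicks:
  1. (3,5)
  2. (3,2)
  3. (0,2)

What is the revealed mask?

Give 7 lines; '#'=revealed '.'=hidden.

Answer: .###...
####...
####...
####.#.
.......
.......
.......

Derivation:
Click 1 (3,5) count=2: revealed 1 new [(3,5)] -> total=1
Click 2 (3,2) count=1: revealed 1 new [(3,2)] -> total=2
Click 3 (0,2) count=0: revealed 14 new [(0,1) (0,2) (0,3) (1,0) (1,1) (1,2) (1,3) (2,0) (2,1) (2,2) (2,3) (3,0) (3,1) (3,3)] -> total=16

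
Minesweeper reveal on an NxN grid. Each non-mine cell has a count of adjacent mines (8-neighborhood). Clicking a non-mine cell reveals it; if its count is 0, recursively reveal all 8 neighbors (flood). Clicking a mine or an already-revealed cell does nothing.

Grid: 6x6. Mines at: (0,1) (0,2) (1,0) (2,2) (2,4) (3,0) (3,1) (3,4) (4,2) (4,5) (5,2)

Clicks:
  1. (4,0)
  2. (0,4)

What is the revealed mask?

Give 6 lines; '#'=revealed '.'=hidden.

Click 1 (4,0) count=2: revealed 1 new [(4,0)] -> total=1
Click 2 (0,4) count=0: revealed 6 new [(0,3) (0,4) (0,5) (1,3) (1,4) (1,5)] -> total=7

Answer: ...###
...###
......
......
#.....
......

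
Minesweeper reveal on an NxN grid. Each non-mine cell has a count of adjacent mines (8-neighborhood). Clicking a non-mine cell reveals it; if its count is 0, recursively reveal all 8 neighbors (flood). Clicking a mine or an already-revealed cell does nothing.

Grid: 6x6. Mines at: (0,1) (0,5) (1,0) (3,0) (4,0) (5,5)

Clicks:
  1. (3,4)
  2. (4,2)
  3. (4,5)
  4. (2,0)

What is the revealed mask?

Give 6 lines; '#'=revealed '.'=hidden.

Answer: ..###.
.#####
######
.#####
.#####
.####.

Derivation:
Click 1 (3,4) count=0: revealed 27 new [(0,2) (0,3) (0,4) (1,1) (1,2) (1,3) (1,4) (1,5) (2,1) (2,2) (2,3) (2,4) (2,5) (3,1) (3,2) (3,3) (3,4) (3,5) (4,1) (4,2) (4,3) (4,4) (4,5) (5,1) (5,2) (5,3) (5,4)] -> total=27
Click 2 (4,2) count=0: revealed 0 new [(none)] -> total=27
Click 3 (4,5) count=1: revealed 0 new [(none)] -> total=27
Click 4 (2,0) count=2: revealed 1 new [(2,0)] -> total=28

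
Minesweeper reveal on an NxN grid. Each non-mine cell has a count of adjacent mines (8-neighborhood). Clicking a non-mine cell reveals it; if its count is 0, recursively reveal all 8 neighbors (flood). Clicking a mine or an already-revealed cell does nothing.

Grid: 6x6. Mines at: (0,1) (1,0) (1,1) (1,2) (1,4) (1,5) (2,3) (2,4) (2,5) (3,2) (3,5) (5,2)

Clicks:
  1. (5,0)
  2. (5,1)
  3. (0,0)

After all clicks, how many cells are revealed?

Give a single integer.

Answer: 9

Derivation:
Click 1 (5,0) count=0: revealed 8 new [(2,0) (2,1) (3,0) (3,1) (4,0) (4,1) (5,0) (5,1)] -> total=8
Click 2 (5,1) count=1: revealed 0 new [(none)] -> total=8
Click 3 (0,0) count=3: revealed 1 new [(0,0)] -> total=9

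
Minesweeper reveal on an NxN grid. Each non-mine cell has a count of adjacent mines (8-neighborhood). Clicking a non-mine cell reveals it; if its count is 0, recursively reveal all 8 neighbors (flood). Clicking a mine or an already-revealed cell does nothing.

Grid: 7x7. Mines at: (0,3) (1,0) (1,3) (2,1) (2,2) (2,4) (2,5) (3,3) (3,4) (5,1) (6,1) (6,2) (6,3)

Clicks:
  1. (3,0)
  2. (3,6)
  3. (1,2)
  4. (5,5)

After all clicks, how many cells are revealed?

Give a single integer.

Click 1 (3,0) count=1: revealed 1 new [(3,0)] -> total=1
Click 2 (3,6) count=1: revealed 1 new [(3,6)] -> total=2
Click 3 (1,2) count=4: revealed 1 new [(1,2)] -> total=3
Click 4 (5,5) count=0: revealed 10 new [(3,5) (4,4) (4,5) (4,6) (5,4) (5,5) (5,6) (6,4) (6,5) (6,6)] -> total=13

Answer: 13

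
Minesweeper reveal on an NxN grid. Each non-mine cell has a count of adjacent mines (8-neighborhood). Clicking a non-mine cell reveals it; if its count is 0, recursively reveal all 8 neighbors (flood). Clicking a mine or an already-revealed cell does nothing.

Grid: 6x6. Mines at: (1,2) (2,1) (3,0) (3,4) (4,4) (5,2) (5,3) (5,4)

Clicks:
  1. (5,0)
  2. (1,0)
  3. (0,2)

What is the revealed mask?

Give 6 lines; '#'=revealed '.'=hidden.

Click 1 (5,0) count=0: revealed 4 new [(4,0) (4,1) (5,0) (5,1)] -> total=4
Click 2 (1,0) count=1: revealed 1 new [(1,0)] -> total=5
Click 3 (0,2) count=1: revealed 1 new [(0,2)] -> total=6

Answer: ..#...
#.....
......
......
##....
##....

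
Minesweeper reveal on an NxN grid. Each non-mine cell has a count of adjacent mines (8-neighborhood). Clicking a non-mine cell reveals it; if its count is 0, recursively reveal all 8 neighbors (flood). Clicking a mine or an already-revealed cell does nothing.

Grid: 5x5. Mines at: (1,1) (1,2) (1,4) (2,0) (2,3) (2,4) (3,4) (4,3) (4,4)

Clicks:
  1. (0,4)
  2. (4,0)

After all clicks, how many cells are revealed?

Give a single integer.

Click 1 (0,4) count=1: revealed 1 new [(0,4)] -> total=1
Click 2 (4,0) count=0: revealed 6 new [(3,0) (3,1) (3,2) (4,0) (4,1) (4,2)] -> total=7

Answer: 7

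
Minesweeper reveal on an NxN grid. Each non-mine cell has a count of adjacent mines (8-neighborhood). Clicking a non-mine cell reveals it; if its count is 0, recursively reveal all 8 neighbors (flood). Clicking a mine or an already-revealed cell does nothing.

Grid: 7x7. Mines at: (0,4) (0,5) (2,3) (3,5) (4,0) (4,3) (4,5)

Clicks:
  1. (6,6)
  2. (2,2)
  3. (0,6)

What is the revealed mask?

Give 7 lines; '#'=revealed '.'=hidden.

Answer: ......#
.......
..#....
.......
.......
#######
#######

Derivation:
Click 1 (6,6) count=0: revealed 14 new [(5,0) (5,1) (5,2) (5,3) (5,4) (5,5) (5,6) (6,0) (6,1) (6,2) (6,3) (6,4) (6,5) (6,6)] -> total=14
Click 2 (2,2) count=1: revealed 1 new [(2,2)] -> total=15
Click 3 (0,6) count=1: revealed 1 new [(0,6)] -> total=16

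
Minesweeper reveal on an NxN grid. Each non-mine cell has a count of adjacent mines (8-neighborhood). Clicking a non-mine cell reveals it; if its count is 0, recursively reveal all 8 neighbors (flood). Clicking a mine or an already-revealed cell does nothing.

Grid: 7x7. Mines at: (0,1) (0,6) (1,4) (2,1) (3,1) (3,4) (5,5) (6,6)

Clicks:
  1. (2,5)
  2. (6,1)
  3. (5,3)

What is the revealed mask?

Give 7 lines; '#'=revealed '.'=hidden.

Answer: .......
.......
.....#.
.......
#####..
#####..
#####..

Derivation:
Click 1 (2,5) count=2: revealed 1 new [(2,5)] -> total=1
Click 2 (6,1) count=0: revealed 15 new [(4,0) (4,1) (4,2) (4,3) (4,4) (5,0) (5,1) (5,2) (5,3) (5,4) (6,0) (6,1) (6,2) (6,3) (6,4)] -> total=16
Click 3 (5,3) count=0: revealed 0 new [(none)] -> total=16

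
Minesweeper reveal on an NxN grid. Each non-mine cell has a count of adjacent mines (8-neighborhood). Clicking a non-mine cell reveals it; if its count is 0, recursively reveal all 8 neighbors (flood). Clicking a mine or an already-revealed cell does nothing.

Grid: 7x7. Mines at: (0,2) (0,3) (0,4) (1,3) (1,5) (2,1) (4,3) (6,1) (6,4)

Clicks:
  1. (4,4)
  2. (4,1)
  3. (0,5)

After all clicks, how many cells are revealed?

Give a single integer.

Click 1 (4,4) count=1: revealed 1 new [(4,4)] -> total=1
Click 2 (4,1) count=0: revealed 9 new [(3,0) (3,1) (3,2) (4,0) (4,1) (4,2) (5,0) (5,1) (5,2)] -> total=10
Click 3 (0,5) count=2: revealed 1 new [(0,5)] -> total=11

Answer: 11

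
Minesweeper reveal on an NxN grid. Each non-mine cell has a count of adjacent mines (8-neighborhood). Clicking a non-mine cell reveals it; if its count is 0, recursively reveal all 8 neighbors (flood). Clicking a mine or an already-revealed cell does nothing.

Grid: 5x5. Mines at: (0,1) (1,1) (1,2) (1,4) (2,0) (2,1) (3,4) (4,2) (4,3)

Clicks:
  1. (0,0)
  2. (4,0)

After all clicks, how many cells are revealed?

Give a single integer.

Click 1 (0,0) count=2: revealed 1 new [(0,0)] -> total=1
Click 2 (4,0) count=0: revealed 4 new [(3,0) (3,1) (4,0) (4,1)] -> total=5

Answer: 5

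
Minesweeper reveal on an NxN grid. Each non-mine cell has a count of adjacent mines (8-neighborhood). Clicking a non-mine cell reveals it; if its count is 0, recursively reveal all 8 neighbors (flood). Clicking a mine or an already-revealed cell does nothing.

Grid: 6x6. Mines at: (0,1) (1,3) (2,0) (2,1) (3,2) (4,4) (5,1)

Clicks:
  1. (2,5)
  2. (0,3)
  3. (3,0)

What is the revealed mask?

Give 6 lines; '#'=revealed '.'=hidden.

Click 1 (2,5) count=0: revealed 8 new [(0,4) (0,5) (1,4) (1,5) (2,4) (2,5) (3,4) (3,5)] -> total=8
Click 2 (0,3) count=1: revealed 1 new [(0,3)] -> total=9
Click 3 (3,0) count=2: revealed 1 new [(3,0)] -> total=10

Answer: ...###
....##
....##
#...##
......
......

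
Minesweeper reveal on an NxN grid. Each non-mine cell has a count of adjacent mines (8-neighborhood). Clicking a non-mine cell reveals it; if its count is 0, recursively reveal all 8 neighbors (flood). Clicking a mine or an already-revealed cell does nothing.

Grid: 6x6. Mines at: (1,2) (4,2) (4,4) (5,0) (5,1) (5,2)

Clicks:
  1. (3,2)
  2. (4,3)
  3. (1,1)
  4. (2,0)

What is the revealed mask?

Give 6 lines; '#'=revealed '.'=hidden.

Click 1 (3,2) count=1: revealed 1 new [(3,2)] -> total=1
Click 2 (4,3) count=3: revealed 1 new [(4,3)] -> total=2
Click 3 (1,1) count=1: revealed 1 new [(1,1)] -> total=3
Click 4 (2,0) count=0: revealed 9 new [(0,0) (0,1) (1,0) (2,0) (2,1) (3,0) (3,1) (4,0) (4,1)] -> total=12

Answer: ##....
##....
##....
###...
##.#..
......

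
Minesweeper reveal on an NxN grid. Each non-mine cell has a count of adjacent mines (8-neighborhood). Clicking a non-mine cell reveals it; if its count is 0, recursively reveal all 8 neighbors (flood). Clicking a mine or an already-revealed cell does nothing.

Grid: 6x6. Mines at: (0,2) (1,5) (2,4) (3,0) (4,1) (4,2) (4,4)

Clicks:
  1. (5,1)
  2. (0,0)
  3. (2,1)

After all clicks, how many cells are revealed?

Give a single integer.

Click 1 (5,1) count=2: revealed 1 new [(5,1)] -> total=1
Click 2 (0,0) count=0: revealed 6 new [(0,0) (0,1) (1,0) (1,1) (2,0) (2,1)] -> total=7
Click 3 (2,1) count=1: revealed 0 new [(none)] -> total=7

Answer: 7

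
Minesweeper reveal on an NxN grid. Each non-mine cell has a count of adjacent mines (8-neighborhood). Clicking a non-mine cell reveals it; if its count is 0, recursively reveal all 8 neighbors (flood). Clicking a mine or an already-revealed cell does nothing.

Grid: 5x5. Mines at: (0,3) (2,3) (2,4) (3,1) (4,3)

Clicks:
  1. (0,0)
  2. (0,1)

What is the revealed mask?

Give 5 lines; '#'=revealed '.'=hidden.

Answer: ###..
###..
###..
.....
.....

Derivation:
Click 1 (0,0) count=0: revealed 9 new [(0,0) (0,1) (0,2) (1,0) (1,1) (1,2) (2,0) (2,1) (2,2)] -> total=9
Click 2 (0,1) count=0: revealed 0 new [(none)] -> total=9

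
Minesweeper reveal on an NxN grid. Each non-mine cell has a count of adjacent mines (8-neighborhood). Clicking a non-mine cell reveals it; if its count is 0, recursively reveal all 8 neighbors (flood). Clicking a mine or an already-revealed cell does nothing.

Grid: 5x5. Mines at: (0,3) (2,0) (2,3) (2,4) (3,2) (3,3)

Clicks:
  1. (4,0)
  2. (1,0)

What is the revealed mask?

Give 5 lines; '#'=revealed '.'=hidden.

Click 1 (4,0) count=0: revealed 4 new [(3,0) (3,1) (4,0) (4,1)] -> total=4
Click 2 (1,0) count=1: revealed 1 new [(1,0)] -> total=5

Answer: .....
#....
.....
##...
##...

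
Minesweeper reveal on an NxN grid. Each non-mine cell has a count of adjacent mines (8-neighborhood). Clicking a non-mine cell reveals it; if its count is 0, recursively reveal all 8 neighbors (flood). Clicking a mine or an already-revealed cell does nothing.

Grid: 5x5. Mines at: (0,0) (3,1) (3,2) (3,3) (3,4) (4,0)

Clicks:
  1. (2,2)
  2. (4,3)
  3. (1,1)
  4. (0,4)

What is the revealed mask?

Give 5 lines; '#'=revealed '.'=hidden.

Click 1 (2,2) count=3: revealed 1 new [(2,2)] -> total=1
Click 2 (4,3) count=3: revealed 1 new [(4,3)] -> total=2
Click 3 (1,1) count=1: revealed 1 new [(1,1)] -> total=3
Click 4 (0,4) count=0: revealed 10 new [(0,1) (0,2) (0,3) (0,4) (1,2) (1,3) (1,4) (2,1) (2,3) (2,4)] -> total=13

Answer: .####
.####
.####
.....
...#.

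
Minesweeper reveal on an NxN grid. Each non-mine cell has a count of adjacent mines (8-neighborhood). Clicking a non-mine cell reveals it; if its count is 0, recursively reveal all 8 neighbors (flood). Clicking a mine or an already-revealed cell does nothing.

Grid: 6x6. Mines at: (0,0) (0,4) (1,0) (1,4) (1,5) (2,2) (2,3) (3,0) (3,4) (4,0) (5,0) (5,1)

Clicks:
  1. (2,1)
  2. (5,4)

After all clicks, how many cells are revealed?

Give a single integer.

Answer: 9

Derivation:
Click 1 (2,1) count=3: revealed 1 new [(2,1)] -> total=1
Click 2 (5,4) count=0: revealed 8 new [(4,2) (4,3) (4,4) (4,5) (5,2) (5,3) (5,4) (5,5)] -> total=9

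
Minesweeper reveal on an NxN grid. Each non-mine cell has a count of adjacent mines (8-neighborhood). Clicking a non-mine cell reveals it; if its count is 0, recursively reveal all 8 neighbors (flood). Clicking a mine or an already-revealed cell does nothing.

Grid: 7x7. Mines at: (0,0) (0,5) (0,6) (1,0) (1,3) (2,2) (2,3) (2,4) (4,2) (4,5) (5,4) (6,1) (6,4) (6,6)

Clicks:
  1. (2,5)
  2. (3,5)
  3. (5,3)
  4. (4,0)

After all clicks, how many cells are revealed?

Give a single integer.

Click 1 (2,5) count=1: revealed 1 new [(2,5)] -> total=1
Click 2 (3,5) count=2: revealed 1 new [(3,5)] -> total=2
Click 3 (5,3) count=3: revealed 1 new [(5,3)] -> total=3
Click 4 (4,0) count=0: revealed 8 new [(2,0) (2,1) (3,0) (3,1) (4,0) (4,1) (5,0) (5,1)] -> total=11

Answer: 11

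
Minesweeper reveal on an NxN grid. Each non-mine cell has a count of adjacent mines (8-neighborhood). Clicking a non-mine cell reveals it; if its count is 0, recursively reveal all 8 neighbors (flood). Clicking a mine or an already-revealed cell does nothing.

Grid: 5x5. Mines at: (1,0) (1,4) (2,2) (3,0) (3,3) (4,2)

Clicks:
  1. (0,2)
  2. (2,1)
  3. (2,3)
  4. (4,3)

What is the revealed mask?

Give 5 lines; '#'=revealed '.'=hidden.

Click 1 (0,2) count=0: revealed 6 new [(0,1) (0,2) (0,3) (1,1) (1,2) (1,3)] -> total=6
Click 2 (2,1) count=3: revealed 1 new [(2,1)] -> total=7
Click 3 (2,3) count=3: revealed 1 new [(2,3)] -> total=8
Click 4 (4,3) count=2: revealed 1 new [(4,3)] -> total=9

Answer: .###.
.###.
.#.#.
.....
...#.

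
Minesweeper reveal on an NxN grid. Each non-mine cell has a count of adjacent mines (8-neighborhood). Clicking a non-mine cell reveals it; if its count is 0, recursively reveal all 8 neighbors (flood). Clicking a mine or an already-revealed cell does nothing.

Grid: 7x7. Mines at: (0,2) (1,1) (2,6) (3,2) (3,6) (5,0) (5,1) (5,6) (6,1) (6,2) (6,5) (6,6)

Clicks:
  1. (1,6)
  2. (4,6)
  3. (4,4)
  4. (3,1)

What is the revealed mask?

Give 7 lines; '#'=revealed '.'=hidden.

Answer: ...####
...####
...###.
.#.###.
...####
...###.
.......

Derivation:
Click 1 (1,6) count=1: revealed 1 new [(1,6)] -> total=1
Click 2 (4,6) count=2: revealed 1 new [(4,6)] -> total=2
Click 3 (4,4) count=0: revealed 19 new [(0,3) (0,4) (0,5) (0,6) (1,3) (1,4) (1,5) (2,3) (2,4) (2,5) (3,3) (3,4) (3,5) (4,3) (4,4) (4,5) (5,3) (5,4) (5,5)] -> total=21
Click 4 (3,1) count=1: revealed 1 new [(3,1)] -> total=22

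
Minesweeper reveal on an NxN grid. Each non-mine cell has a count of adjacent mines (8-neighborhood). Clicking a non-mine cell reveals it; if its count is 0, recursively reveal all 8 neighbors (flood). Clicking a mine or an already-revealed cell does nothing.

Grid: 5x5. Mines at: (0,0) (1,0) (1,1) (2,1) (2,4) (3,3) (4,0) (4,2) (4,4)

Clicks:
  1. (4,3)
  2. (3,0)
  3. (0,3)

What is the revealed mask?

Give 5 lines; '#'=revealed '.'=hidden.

Answer: ..###
..###
.....
#....
...#.

Derivation:
Click 1 (4,3) count=3: revealed 1 new [(4,3)] -> total=1
Click 2 (3,0) count=2: revealed 1 new [(3,0)] -> total=2
Click 3 (0,3) count=0: revealed 6 new [(0,2) (0,3) (0,4) (1,2) (1,3) (1,4)] -> total=8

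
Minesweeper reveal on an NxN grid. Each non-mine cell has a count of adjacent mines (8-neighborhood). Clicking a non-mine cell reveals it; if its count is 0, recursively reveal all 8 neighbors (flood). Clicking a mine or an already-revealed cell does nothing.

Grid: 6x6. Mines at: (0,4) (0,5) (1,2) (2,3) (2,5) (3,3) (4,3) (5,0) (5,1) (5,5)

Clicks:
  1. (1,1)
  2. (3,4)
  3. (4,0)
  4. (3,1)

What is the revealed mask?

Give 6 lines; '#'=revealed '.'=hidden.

Click 1 (1,1) count=1: revealed 1 new [(1,1)] -> total=1
Click 2 (3,4) count=4: revealed 1 new [(3,4)] -> total=2
Click 3 (4,0) count=2: revealed 1 new [(4,0)] -> total=3
Click 4 (3,1) count=0: revealed 11 new [(0,0) (0,1) (1,0) (2,0) (2,1) (2,2) (3,0) (3,1) (3,2) (4,1) (4,2)] -> total=14

Answer: ##....
##....
###...
###.#.
###...
......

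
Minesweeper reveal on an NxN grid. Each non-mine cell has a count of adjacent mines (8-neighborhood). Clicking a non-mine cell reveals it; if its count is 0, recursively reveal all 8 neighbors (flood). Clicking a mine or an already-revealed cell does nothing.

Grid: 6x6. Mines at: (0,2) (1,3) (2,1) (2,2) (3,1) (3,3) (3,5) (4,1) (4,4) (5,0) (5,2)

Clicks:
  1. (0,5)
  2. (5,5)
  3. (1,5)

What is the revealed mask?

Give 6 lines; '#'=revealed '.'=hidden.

Click 1 (0,5) count=0: revealed 6 new [(0,4) (0,5) (1,4) (1,5) (2,4) (2,5)] -> total=6
Click 2 (5,5) count=1: revealed 1 new [(5,5)] -> total=7
Click 3 (1,5) count=0: revealed 0 new [(none)] -> total=7

Answer: ....##
....##
....##
......
......
.....#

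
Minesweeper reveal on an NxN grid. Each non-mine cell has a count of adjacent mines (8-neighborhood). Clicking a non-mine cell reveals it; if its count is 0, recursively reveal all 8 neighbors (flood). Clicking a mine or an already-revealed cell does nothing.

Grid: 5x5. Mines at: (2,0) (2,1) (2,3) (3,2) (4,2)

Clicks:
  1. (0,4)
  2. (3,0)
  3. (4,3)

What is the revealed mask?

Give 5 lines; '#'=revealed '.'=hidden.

Click 1 (0,4) count=0: revealed 10 new [(0,0) (0,1) (0,2) (0,3) (0,4) (1,0) (1,1) (1,2) (1,3) (1,4)] -> total=10
Click 2 (3,0) count=2: revealed 1 new [(3,0)] -> total=11
Click 3 (4,3) count=2: revealed 1 new [(4,3)] -> total=12

Answer: #####
#####
.....
#....
...#.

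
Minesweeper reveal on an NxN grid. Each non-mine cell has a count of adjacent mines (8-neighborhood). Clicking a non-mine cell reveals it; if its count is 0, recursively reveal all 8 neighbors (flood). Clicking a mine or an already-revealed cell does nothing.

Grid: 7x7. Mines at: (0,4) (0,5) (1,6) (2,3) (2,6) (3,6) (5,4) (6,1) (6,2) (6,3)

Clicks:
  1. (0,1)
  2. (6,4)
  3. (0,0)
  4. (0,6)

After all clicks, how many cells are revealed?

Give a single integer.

Click 1 (0,1) count=0: revealed 23 new [(0,0) (0,1) (0,2) (0,3) (1,0) (1,1) (1,2) (1,3) (2,0) (2,1) (2,2) (3,0) (3,1) (3,2) (3,3) (4,0) (4,1) (4,2) (4,3) (5,0) (5,1) (5,2) (5,3)] -> total=23
Click 2 (6,4) count=2: revealed 1 new [(6,4)] -> total=24
Click 3 (0,0) count=0: revealed 0 new [(none)] -> total=24
Click 4 (0,6) count=2: revealed 1 new [(0,6)] -> total=25

Answer: 25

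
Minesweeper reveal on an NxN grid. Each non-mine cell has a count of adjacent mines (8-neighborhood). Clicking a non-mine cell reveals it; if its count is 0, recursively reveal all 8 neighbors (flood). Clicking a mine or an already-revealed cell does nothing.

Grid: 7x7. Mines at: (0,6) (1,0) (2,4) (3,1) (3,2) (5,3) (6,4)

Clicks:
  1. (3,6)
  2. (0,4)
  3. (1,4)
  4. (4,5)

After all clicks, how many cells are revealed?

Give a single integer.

Answer: 27

Derivation:
Click 1 (3,6) count=0: revealed 15 new [(1,5) (1,6) (2,5) (2,6) (3,4) (3,5) (3,6) (4,4) (4,5) (4,6) (5,4) (5,5) (5,6) (6,5) (6,6)] -> total=15
Click 2 (0,4) count=0: revealed 12 new [(0,1) (0,2) (0,3) (0,4) (0,5) (1,1) (1,2) (1,3) (1,4) (2,1) (2,2) (2,3)] -> total=27
Click 3 (1,4) count=1: revealed 0 new [(none)] -> total=27
Click 4 (4,5) count=0: revealed 0 new [(none)] -> total=27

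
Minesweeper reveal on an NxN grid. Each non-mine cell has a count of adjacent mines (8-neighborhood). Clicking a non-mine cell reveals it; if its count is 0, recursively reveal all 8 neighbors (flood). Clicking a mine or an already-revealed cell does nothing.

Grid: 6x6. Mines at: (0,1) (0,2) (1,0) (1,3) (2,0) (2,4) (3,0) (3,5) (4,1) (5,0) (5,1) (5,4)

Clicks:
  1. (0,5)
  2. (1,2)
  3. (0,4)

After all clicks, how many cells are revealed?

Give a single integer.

Answer: 5

Derivation:
Click 1 (0,5) count=0: revealed 4 new [(0,4) (0,5) (1,4) (1,5)] -> total=4
Click 2 (1,2) count=3: revealed 1 new [(1,2)] -> total=5
Click 3 (0,4) count=1: revealed 0 new [(none)] -> total=5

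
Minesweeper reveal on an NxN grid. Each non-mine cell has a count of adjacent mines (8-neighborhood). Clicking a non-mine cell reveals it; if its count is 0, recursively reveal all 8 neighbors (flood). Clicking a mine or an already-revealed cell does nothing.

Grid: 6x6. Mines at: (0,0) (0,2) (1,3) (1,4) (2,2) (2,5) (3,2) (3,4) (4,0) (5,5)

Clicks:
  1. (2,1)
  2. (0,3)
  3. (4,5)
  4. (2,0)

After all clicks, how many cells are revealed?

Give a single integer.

Answer: 8

Derivation:
Click 1 (2,1) count=2: revealed 1 new [(2,1)] -> total=1
Click 2 (0,3) count=3: revealed 1 new [(0,3)] -> total=2
Click 3 (4,5) count=2: revealed 1 new [(4,5)] -> total=3
Click 4 (2,0) count=0: revealed 5 new [(1,0) (1,1) (2,0) (3,0) (3,1)] -> total=8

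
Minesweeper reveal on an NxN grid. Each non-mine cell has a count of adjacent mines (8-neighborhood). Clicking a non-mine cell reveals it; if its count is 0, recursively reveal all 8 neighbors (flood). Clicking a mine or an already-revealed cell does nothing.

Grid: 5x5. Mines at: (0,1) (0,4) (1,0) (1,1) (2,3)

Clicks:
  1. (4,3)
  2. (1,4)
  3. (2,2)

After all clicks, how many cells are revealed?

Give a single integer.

Answer: 14

Derivation:
Click 1 (4,3) count=0: revealed 13 new [(2,0) (2,1) (2,2) (3,0) (3,1) (3,2) (3,3) (3,4) (4,0) (4,1) (4,2) (4,3) (4,4)] -> total=13
Click 2 (1,4) count=2: revealed 1 new [(1,4)] -> total=14
Click 3 (2,2) count=2: revealed 0 new [(none)] -> total=14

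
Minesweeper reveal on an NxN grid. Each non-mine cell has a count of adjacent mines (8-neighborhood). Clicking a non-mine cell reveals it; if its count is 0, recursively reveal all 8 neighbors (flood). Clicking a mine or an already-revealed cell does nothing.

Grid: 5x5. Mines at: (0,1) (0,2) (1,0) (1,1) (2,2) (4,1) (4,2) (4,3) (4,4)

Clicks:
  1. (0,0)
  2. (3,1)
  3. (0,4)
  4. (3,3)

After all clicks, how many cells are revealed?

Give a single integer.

Answer: 10

Derivation:
Click 1 (0,0) count=3: revealed 1 new [(0,0)] -> total=1
Click 2 (3,1) count=3: revealed 1 new [(3,1)] -> total=2
Click 3 (0,4) count=0: revealed 8 new [(0,3) (0,4) (1,3) (1,4) (2,3) (2,4) (3,3) (3,4)] -> total=10
Click 4 (3,3) count=4: revealed 0 new [(none)] -> total=10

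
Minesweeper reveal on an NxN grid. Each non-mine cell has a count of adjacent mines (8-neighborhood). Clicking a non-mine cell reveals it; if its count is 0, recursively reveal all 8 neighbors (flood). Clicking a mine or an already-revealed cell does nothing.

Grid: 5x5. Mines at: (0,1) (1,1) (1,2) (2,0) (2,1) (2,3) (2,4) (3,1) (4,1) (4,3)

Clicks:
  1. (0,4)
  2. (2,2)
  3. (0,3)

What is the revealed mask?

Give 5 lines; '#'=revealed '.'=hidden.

Click 1 (0,4) count=0: revealed 4 new [(0,3) (0,4) (1,3) (1,4)] -> total=4
Click 2 (2,2) count=5: revealed 1 new [(2,2)] -> total=5
Click 3 (0,3) count=1: revealed 0 new [(none)] -> total=5

Answer: ...##
...##
..#..
.....
.....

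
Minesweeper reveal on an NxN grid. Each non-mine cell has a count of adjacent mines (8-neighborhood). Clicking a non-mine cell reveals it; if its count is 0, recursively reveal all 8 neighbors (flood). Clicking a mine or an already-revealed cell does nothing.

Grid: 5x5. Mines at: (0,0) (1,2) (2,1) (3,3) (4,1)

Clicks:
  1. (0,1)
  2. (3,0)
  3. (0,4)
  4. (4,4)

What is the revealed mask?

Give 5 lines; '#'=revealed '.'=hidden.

Click 1 (0,1) count=2: revealed 1 new [(0,1)] -> total=1
Click 2 (3,0) count=2: revealed 1 new [(3,0)] -> total=2
Click 3 (0,4) count=0: revealed 6 new [(0,3) (0,4) (1,3) (1,4) (2,3) (2,4)] -> total=8
Click 4 (4,4) count=1: revealed 1 new [(4,4)] -> total=9

Answer: .#.##
...##
...##
#....
....#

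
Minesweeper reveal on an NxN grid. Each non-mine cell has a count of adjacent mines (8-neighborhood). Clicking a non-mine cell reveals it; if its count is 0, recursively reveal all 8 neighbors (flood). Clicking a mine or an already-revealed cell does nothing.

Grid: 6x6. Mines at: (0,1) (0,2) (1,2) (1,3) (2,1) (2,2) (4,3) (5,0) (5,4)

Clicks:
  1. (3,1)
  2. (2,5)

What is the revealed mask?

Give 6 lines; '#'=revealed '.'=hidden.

Answer: ....##
....##
....##
.#..##
....##
......

Derivation:
Click 1 (3,1) count=2: revealed 1 new [(3,1)] -> total=1
Click 2 (2,5) count=0: revealed 10 new [(0,4) (0,5) (1,4) (1,5) (2,4) (2,5) (3,4) (3,5) (4,4) (4,5)] -> total=11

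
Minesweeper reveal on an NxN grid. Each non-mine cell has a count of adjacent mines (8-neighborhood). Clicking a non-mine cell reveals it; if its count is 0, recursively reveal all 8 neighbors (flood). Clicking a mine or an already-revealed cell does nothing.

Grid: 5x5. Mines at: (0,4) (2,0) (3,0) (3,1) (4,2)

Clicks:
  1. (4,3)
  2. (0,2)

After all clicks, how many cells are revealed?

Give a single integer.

Click 1 (4,3) count=1: revealed 1 new [(4,3)] -> total=1
Click 2 (0,2) count=0: revealed 17 new [(0,0) (0,1) (0,2) (0,3) (1,0) (1,1) (1,2) (1,3) (1,4) (2,1) (2,2) (2,3) (2,4) (3,2) (3,3) (3,4) (4,4)] -> total=18

Answer: 18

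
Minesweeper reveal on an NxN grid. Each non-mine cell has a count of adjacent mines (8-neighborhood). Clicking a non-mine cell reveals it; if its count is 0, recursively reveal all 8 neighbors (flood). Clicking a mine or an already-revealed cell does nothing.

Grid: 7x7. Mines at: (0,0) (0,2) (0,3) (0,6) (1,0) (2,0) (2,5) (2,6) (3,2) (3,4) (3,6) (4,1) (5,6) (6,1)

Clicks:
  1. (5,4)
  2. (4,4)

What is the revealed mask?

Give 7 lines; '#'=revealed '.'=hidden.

Click 1 (5,4) count=0: revealed 12 new [(4,2) (4,3) (4,4) (4,5) (5,2) (5,3) (5,4) (5,5) (6,2) (6,3) (6,4) (6,5)] -> total=12
Click 2 (4,4) count=1: revealed 0 new [(none)] -> total=12

Answer: .......
.......
.......
.......
..####.
..####.
..####.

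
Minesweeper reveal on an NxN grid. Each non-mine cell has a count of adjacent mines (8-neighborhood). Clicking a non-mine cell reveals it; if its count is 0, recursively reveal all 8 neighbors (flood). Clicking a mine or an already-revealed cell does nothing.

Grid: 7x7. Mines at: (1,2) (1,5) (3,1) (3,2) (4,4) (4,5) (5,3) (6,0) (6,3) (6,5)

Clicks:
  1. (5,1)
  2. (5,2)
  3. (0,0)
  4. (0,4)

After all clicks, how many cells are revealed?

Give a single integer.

Click 1 (5,1) count=1: revealed 1 new [(5,1)] -> total=1
Click 2 (5,2) count=2: revealed 1 new [(5,2)] -> total=2
Click 3 (0,0) count=0: revealed 6 new [(0,0) (0,1) (1,0) (1,1) (2,0) (2,1)] -> total=8
Click 4 (0,4) count=1: revealed 1 new [(0,4)] -> total=9

Answer: 9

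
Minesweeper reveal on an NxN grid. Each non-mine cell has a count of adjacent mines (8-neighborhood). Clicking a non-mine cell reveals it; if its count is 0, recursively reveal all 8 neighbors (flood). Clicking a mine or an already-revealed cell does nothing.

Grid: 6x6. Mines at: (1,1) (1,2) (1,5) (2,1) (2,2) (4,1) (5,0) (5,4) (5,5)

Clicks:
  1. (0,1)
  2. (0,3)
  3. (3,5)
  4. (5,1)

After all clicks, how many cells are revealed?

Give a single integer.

Click 1 (0,1) count=2: revealed 1 new [(0,1)] -> total=1
Click 2 (0,3) count=1: revealed 1 new [(0,3)] -> total=2
Click 3 (3,5) count=0: revealed 9 new [(2,3) (2,4) (2,5) (3,3) (3,4) (3,5) (4,3) (4,4) (4,5)] -> total=11
Click 4 (5,1) count=2: revealed 1 new [(5,1)] -> total=12

Answer: 12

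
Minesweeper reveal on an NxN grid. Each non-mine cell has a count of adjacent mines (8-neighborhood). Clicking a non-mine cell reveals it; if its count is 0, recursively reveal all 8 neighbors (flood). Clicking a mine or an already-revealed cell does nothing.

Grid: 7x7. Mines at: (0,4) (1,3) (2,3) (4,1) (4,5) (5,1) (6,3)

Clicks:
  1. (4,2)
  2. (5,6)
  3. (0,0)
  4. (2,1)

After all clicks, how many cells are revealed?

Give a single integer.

Click 1 (4,2) count=2: revealed 1 new [(4,2)] -> total=1
Click 2 (5,6) count=1: revealed 1 new [(5,6)] -> total=2
Click 3 (0,0) count=0: revealed 12 new [(0,0) (0,1) (0,2) (1,0) (1,1) (1,2) (2,0) (2,1) (2,2) (3,0) (3,1) (3,2)] -> total=14
Click 4 (2,1) count=0: revealed 0 new [(none)] -> total=14

Answer: 14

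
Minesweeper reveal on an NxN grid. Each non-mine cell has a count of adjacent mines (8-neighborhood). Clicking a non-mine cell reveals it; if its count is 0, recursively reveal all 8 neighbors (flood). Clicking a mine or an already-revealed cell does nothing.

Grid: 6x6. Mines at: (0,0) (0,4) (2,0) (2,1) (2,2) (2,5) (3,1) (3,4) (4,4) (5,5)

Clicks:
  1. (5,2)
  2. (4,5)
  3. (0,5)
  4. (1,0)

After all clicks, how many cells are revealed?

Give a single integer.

Click 1 (5,2) count=0: revealed 8 new [(4,0) (4,1) (4,2) (4,3) (5,0) (5,1) (5,2) (5,3)] -> total=8
Click 2 (4,5) count=3: revealed 1 new [(4,5)] -> total=9
Click 3 (0,5) count=1: revealed 1 new [(0,5)] -> total=10
Click 4 (1,0) count=3: revealed 1 new [(1,0)] -> total=11

Answer: 11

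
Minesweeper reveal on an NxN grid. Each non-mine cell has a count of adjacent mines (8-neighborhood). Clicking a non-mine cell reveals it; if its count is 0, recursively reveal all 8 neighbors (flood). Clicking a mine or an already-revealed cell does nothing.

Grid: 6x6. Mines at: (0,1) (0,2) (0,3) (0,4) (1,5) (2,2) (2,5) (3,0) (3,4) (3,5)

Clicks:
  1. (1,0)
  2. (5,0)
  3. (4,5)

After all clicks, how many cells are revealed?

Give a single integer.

Click 1 (1,0) count=1: revealed 1 new [(1,0)] -> total=1
Click 2 (5,0) count=0: revealed 15 new [(3,1) (3,2) (3,3) (4,0) (4,1) (4,2) (4,3) (4,4) (4,5) (5,0) (5,1) (5,2) (5,3) (5,4) (5,5)] -> total=16
Click 3 (4,5) count=2: revealed 0 new [(none)] -> total=16

Answer: 16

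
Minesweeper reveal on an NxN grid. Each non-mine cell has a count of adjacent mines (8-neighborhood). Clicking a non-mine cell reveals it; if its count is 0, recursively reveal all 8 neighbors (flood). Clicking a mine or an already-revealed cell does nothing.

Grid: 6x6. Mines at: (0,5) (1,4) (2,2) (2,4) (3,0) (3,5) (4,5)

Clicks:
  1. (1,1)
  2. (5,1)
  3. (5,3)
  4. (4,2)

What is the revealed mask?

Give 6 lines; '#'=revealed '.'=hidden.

Answer: ......
.#....
......
.####.
#####.
#####.

Derivation:
Click 1 (1,1) count=1: revealed 1 new [(1,1)] -> total=1
Click 2 (5,1) count=0: revealed 14 new [(3,1) (3,2) (3,3) (3,4) (4,0) (4,1) (4,2) (4,3) (4,4) (5,0) (5,1) (5,2) (5,3) (5,4)] -> total=15
Click 3 (5,3) count=0: revealed 0 new [(none)] -> total=15
Click 4 (4,2) count=0: revealed 0 new [(none)] -> total=15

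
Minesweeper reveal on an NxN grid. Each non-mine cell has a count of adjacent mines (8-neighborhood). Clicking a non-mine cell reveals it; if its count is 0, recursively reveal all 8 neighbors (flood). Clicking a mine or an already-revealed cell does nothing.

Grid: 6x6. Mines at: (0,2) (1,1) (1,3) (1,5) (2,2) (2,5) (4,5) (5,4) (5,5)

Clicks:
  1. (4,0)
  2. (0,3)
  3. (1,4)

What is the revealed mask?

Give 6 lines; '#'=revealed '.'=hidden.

Answer: ...#..
....#.
##....
####..
####..
####..

Derivation:
Click 1 (4,0) count=0: revealed 14 new [(2,0) (2,1) (3,0) (3,1) (3,2) (3,3) (4,0) (4,1) (4,2) (4,3) (5,0) (5,1) (5,2) (5,3)] -> total=14
Click 2 (0,3) count=2: revealed 1 new [(0,3)] -> total=15
Click 3 (1,4) count=3: revealed 1 new [(1,4)] -> total=16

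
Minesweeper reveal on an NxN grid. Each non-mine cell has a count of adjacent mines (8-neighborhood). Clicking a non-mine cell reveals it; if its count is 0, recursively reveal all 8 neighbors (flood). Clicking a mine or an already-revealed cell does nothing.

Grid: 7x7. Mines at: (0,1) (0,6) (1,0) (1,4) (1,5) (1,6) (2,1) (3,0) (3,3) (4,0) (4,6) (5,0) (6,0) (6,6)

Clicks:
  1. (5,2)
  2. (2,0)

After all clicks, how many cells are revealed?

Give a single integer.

Click 1 (5,2) count=0: revealed 15 new [(4,1) (4,2) (4,3) (4,4) (4,5) (5,1) (5,2) (5,3) (5,4) (5,5) (6,1) (6,2) (6,3) (6,4) (6,5)] -> total=15
Click 2 (2,0) count=3: revealed 1 new [(2,0)] -> total=16

Answer: 16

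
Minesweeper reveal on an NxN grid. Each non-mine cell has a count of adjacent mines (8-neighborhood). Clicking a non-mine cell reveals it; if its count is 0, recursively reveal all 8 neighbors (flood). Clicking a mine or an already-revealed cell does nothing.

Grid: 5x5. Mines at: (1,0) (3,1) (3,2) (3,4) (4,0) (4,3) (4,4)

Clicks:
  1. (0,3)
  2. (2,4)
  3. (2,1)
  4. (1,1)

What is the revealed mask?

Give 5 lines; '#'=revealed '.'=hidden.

Click 1 (0,3) count=0: revealed 12 new [(0,1) (0,2) (0,3) (0,4) (1,1) (1,2) (1,3) (1,4) (2,1) (2,2) (2,3) (2,4)] -> total=12
Click 2 (2,4) count=1: revealed 0 new [(none)] -> total=12
Click 3 (2,1) count=3: revealed 0 new [(none)] -> total=12
Click 4 (1,1) count=1: revealed 0 new [(none)] -> total=12

Answer: .####
.####
.####
.....
.....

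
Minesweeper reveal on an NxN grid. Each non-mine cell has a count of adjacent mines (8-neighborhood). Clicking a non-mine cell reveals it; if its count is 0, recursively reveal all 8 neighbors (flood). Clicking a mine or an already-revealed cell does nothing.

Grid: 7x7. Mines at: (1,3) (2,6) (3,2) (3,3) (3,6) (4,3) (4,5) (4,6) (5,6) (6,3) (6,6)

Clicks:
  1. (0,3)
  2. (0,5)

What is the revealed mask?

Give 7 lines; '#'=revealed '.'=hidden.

Click 1 (0,3) count=1: revealed 1 new [(0,3)] -> total=1
Click 2 (0,5) count=0: revealed 6 new [(0,4) (0,5) (0,6) (1,4) (1,5) (1,6)] -> total=7

Answer: ...####
....###
.......
.......
.......
.......
.......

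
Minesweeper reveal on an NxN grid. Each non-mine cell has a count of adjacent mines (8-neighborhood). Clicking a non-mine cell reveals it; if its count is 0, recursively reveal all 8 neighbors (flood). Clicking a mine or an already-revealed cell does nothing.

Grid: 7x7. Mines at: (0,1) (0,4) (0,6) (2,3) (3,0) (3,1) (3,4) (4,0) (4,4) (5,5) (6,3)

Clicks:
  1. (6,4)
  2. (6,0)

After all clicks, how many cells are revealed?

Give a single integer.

Click 1 (6,4) count=2: revealed 1 new [(6,4)] -> total=1
Click 2 (6,0) count=0: revealed 6 new [(5,0) (5,1) (5,2) (6,0) (6,1) (6,2)] -> total=7

Answer: 7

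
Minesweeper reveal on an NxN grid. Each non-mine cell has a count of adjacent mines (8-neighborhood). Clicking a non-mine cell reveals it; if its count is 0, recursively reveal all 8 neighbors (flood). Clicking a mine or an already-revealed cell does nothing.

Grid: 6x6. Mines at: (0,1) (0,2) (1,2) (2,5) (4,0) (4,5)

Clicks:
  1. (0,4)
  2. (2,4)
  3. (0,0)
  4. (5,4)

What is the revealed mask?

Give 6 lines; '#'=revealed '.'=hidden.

Answer: #..###
...###
....#.
......
......
....#.

Derivation:
Click 1 (0,4) count=0: revealed 6 new [(0,3) (0,4) (0,5) (1,3) (1,4) (1,5)] -> total=6
Click 2 (2,4) count=1: revealed 1 new [(2,4)] -> total=7
Click 3 (0,0) count=1: revealed 1 new [(0,0)] -> total=8
Click 4 (5,4) count=1: revealed 1 new [(5,4)] -> total=9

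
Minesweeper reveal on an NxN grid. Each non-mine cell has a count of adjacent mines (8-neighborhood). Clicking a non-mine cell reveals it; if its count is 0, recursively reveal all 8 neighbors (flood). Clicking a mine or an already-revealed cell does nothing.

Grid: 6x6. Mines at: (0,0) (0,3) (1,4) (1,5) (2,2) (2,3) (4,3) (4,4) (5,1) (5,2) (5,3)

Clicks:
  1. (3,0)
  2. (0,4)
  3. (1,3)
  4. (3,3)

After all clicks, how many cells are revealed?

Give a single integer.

Answer: 11

Derivation:
Click 1 (3,0) count=0: revealed 8 new [(1,0) (1,1) (2,0) (2,1) (3,0) (3,1) (4,0) (4,1)] -> total=8
Click 2 (0,4) count=3: revealed 1 new [(0,4)] -> total=9
Click 3 (1,3) count=4: revealed 1 new [(1,3)] -> total=10
Click 4 (3,3) count=4: revealed 1 new [(3,3)] -> total=11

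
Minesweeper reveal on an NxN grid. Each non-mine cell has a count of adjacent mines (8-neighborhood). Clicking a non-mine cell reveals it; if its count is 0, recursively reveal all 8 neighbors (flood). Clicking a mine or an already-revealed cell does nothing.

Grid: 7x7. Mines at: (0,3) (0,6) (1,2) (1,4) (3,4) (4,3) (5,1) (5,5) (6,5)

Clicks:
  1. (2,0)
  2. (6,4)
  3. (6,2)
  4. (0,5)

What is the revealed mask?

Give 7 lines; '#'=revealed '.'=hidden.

Click 1 (2,0) count=0: revealed 13 new [(0,0) (0,1) (1,0) (1,1) (2,0) (2,1) (2,2) (3,0) (3,1) (3,2) (4,0) (4,1) (4,2)] -> total=13
Click 2 (6,4) count=2: revealed 1 new [(6,4)] -> total=14
Click 3 (6,2) count=1: revealed 1 new [(6,2)] -> total=15
Click 4 (0,5) count=2: revealed 1 new [(0,5)] -> total=16

Answer: ##...#.
##.....
###....
###....
###....
.......
..#.#..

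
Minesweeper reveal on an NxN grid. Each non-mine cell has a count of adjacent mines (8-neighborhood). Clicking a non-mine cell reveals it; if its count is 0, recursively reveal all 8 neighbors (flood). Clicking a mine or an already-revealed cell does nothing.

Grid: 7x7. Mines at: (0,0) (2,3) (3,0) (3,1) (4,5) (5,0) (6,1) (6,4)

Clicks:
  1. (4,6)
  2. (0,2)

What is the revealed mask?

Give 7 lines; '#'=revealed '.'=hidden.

Answer: .######
.######
....###
....###
......#
.......
.......

Derivation:
Click 1 (4,6) count=1: revealed 1 new [(4,6)] -> total=1
Click 2 (0,2) count=0: revealed 18 new [(0,1) (0,2) (0,3) (0,4) (0,5) (0,6) (1,1) (1,2) (1,3) (1,4) (1,5) (1,6) (2,4) (2,5) (2,6) (3,4) (3,5) (3,6)] -> total=19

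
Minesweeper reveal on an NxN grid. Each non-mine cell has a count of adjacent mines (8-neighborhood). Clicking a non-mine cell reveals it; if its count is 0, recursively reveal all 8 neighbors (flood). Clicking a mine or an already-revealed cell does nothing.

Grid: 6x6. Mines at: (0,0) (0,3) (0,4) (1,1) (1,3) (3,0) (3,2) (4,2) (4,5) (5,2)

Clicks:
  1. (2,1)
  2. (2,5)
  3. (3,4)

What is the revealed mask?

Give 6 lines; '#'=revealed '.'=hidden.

Answer: ......
....##
.#..##
....##
......
......

Derivation:
Click 1 (2,1) count=3: revealed 1 new [(2,1)] -> total=1
Click 2 (2,5) count=0: revealed 6 new [(1,4) (1,5) (2,4) (2,5) (3,4) (3,5)] -> total=7
Click 3 (3,4) count=1: revealed 0 new [(none)] -> total=7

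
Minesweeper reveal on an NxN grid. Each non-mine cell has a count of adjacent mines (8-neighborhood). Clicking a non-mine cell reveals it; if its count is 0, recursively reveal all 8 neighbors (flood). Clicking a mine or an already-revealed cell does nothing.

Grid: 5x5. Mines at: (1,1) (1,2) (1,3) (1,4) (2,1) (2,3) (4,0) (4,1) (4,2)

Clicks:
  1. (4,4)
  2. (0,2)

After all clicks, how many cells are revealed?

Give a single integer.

Answer: 5

Derivation:
Click 1 (4,4) count=0: revealed 4 new [(3,3) (3,4) (4,3) (4,4)] -> total=4
Click 2 (0,2) count=3: revealed 1 new [(0,2)] -> total=5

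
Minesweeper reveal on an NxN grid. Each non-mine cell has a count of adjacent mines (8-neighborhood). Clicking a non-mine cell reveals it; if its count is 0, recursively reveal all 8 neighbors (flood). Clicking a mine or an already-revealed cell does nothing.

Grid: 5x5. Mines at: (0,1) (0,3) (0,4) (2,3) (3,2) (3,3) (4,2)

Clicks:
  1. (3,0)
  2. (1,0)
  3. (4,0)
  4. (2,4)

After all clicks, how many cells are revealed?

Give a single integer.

Answer: 9

Derivation:
Click 1 (3,0) count=0: revealed 8 new [(1,0) (1,1) (2,0) (2,1) (3,0) (3,1) (4,0) (4,1)] -> total=8
Click 2 (1,0) count=1: revealed 0 new [(none)] -> total=8
Click 3 (4,0) count=0: revealed 0 new [(none)] -> total=8
Click 4 (2,4) count=2: revealed 1 new [(2,4)] -> total=9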